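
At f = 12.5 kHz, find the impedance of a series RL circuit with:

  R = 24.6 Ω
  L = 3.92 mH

Step 1 — Angular frequency: ω = 2π·f = 2π·1.25e+04 = 7.854e+04 rad/s.
Step 2 — Component impedances:
  R: Z = R = 24.6 Ω
  L: Z = jωL = j·7.854e+04·0.00392 = 0 + j307.9 Ω
Step 3 — Series combination: Z_total = R + L = 24.6 + j307.9 Ω = 308.9∠85.4° Ω.

Z = 24.6 + j307.9 Ω = 308.9∠85.4° Ω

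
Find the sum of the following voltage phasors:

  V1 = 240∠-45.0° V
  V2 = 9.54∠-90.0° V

Step 1 — Convert each phasor to rectangular form:
  V1 = 240·(cos(-45.0°) + j·sin(-45.0°)) = 169.7 - j169.7 V
  V2 = 9.54·(cos(-90.0°) + j·sin(-90.0°)) = 0 - j9.54 V
Step 2 — Sum components: V_total = 169.7 - j179.2 V.
Step 3 — Convert to polar: |V_total| = 246.8 V, ∠V_total = -46.6°.

V_total = 246.8∠-46.6° V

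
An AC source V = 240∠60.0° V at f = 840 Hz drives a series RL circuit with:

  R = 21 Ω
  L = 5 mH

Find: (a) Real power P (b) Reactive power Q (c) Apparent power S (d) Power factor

Step 1 — Angular frequency: ω = 2π·f = 2π·840 = 5278 rad/s.
Step 2 — Component impedances:
  R: Z = R = 21 Ω
  L: Z = jωL = j·5278·0.005 = 0 + j26.39 Ω
Step 3 — Series combination: Z_total = R + L = 21 + j26.39 Ω = 33.73∠51.5° Ω.
Step 4 — Source phasor: V = 240∠60.0° V = 120 + j207.8 V.
Step 5 — Current: I = V / Z = 7.038 + j1.053 A = 7.116∠8.5° A.
Step 6 — Complex power: S = V·I* = 1063 + j1336 VA.
Step 7 — Real power: P = Re(S) = 1063 W.
Step 8 — Reactive power: Q = Im(S) = 1336 VAR.
Step 9 — Apparent power: |S| = 1708 VA.
Step 10 — Power factor: PF = P/|S| = 0.6227 (lagging).

(a) P = 1063 W  (b) Q = 1336 VAR  (c) S = 1708 VA  (d) PF = 0.6227 (lagging)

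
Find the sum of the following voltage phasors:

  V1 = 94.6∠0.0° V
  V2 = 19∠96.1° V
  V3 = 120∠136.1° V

Step 1 — Convert each phasor to rectangular form:
  V1 = 94.6·(cos(0.0°) + j·sin(0.0°)) = 94.6 V
  V2 = 19·(cos(96.1°) + j·sin(96.1°)) = -2.019 + j18.89 V
  V3 = 120·(cos(136.1°) + j·sin(136.1°)) = -86.47 + j83.21 V
Step 2 — Sum components: V_total = 6.115 + j102.1 V.
Step 3 — Convert to polar: |V_total| = 102.3 V, ∠V_total = 86.6°.

V_total = 102.3∠86.6° V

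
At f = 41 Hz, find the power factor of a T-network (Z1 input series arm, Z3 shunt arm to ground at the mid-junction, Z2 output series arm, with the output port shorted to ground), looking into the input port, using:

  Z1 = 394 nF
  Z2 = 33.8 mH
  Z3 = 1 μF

Step 1 — Angular frequency: ω = 2π·f = 2π·41 = 257.6 rad/s.
Step 2 — Component impedances:
  Z1: Z = 1/(jωC) = -j/(ω·C) = 0 - j9852 Ω
  Z2: Z = jωL = j·257.6·0.0338 = 0 + j8.707 Ω
  Z3: Z = 1/(jωC) = -j/(ω·C) = 0 - j3882 Ω
Step 3 — With the output port shorted to ground, the output series arm Z2 runs from the junction to ground; the shunt arm Z3 also runs from the junction to ground. They appear in parallel: Z3 || Z2 = 0 + j8.727 Ω.
Step 4 — Series with input arm Z1: Z_in = Z1 + (Z3 || Z2) = 0 - j9844 Ω = 9844∠-90.0° Ω.
Step 5 — Power factor: PF = cos(φ) = Re(Z)/|Z| = 0/9844 = 0.
Step 6 — Type: Im(Z) = -9844 ⇒ leading (phase φ = -90.0°).

PF = 0 (leading, φ = -90.0°)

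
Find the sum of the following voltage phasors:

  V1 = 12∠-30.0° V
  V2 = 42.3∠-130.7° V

Step 1 — Convert each phasor to rectangular form:
  V1 = 12·(cos(-30.0°) + j·sin(-30.0°)) = 10.39 - j6 V
  V2 = 42.3·(cos(-130.7°) + j·sin(-130.7°)) = -27.58 - j32.07 V
Step 2 — Sum components: V_total = -17.19 - j38.07 V.
Step 3 — Convert to polar: |V_total| = 41.77 V, ∠V_total = -114.3°.

V_total = 41.77∠-114.3° V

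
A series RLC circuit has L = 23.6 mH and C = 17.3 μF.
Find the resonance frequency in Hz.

Step 1 — Resonance condition Im(Z)=0 gives ω₀ = 1/√(LC).
Step 2 — ω₀ = 1/√(0.0236·1.73e-05) = 1565 rad/s.
Step 3 — f₀ = ω₀/(2π) = 249.1 Hz.

f₀ = 249.1 Hz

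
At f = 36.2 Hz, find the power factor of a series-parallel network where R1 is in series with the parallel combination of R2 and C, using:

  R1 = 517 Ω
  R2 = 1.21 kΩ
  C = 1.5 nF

Step 1 — Angular frequency: ω = 2π·f = 2π·36.2 = 227.5 rad/s.
Step 2 — Component impedances:
  R1: Z = R = 517 Ω
  R2: Z = R = 1210 Ω
  C: Z = 1/(jωC) = -j/(ω·C) = 0 - j2.931e+06 Ω
Step 3 — Parallel branch: R2 || C = 1/(1/R2 + 1/C) = 1210 - j0.4995 Ω.
Step 4 — Series with R1: Z_total = R1 + (R2 || C) = 1727 - j0.4995 Ω = 1727∠-0.0° Ω.
Step 5 — Power factor: PF = cos(φ) = Re(Z)/|Z| = 1727/1727 = 1.
Step 6 — Type: Im(Z) = -0.4995 ⇒ leading (phase φ = -0.0°).

PF = 1 (leading, φ = -0.0°)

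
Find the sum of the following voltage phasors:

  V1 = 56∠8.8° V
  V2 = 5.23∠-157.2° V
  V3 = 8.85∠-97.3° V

Step 1 — Convert each phasor to rectangular form:
  V1 = 56·(cos(8.8°) + j·sin(8.8°)) = 55.34 + j8.567 V
  V2 = 5.23·(cos(-157.2°) + j·sin(-157.2°)) = -4.821 - j2.027 V
  V3 = 8.85·(cos(-97.3°) + j·sin(-97.3°)) = -1.125 - j8.778 V
Step 2 — Sum components: V_total = 49.39 - j2.238 V.
Step 3 — Convert to polar: |V_total| = 49.45 V, ∠V_total = -2.6°.

V_total = 49.45∠-2.6° V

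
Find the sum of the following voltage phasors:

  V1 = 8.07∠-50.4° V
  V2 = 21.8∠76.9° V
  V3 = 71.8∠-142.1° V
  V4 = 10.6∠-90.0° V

Step 1 — Convert each phasor to rectangular form:
  V1 = 8.07·(cos(-50.4°) + j·sin(-50.4°)) = 5.144 - j6.218 V
  V2 = 21.8·(cos(76.9°) + j·sin(76.9°)) = 4.941 + j21.23 V
  V3 = 71.8·(cos(-142.1°) + j·sin(-142.1°)) = -56.66 - j44.11 V
  V4 = 10.6·(cos(-90.0°) + j·sin(-90.0°)) = 0 - j10.6 V
Step 2 — Sum components: V_total = -46.57 - j39.69 V.
Step 3 — Convert to polar: |V_total| = 61.19 V, ∠V_total = -139.6°.

V_total = 61.19∠-139.6° V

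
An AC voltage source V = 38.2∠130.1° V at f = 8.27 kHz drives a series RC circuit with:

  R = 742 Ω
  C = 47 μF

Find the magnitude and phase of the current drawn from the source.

Step 1 — Angular frequency: ω = 2π·f = 2π·8270 = 5.196e+04 rad/s.
Step 2 — Component impedances:
  R: Z = R = 742 Ω
  C: Z = 1/(jωC) = -j/(ω·C) = 0 - j0.4095 Ω
Step 3 — Series combination: Z_total = R + C = 742 - j0.4095 Ω = 742∠-0.0° Ω.
Step 4 — Source phasor: V = 38.2∠130.1° V = -24.61 + j29.22 V.
Step 5 — Ohm's law: I = V / Z_total = (-24.61 + j29.22) / (742 - j0.4095) = -0.03318 + j0.03936 A.
Step 6 — Convert to polar: |I| = 0.05148 A, ∠I = 130.1°.

I = 0.05148∠130.1° A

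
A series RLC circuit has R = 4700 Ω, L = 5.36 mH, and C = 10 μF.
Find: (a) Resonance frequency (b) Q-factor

Step 1 — Resonance condition Im(Z)=0 gives ω₀ = 1/√(LC).
Step 2 — ω₀ = 1/√(0.00536·1e-05) = 4319 rad/s.
Step 3 — f₀ = ω₀/(2π) = 687.4 Hz.
Step 4 — Series Q: Q = ω₀L/R = 4319·0.00536/4700 = 0.004926.

(a) f₀ = 687.4 Hz  (b) Q = 0.004926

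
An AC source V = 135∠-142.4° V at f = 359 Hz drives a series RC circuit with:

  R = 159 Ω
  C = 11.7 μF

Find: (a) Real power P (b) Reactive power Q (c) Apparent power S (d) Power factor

Step 1 — Angular frequency: ω = 2π·f = 2π·359 = 2256 rad/s.
Step 2 — Component impedances:
  R: Z = R = 159 Ω
  C: Z = 1/(jωC) = -j/(ω·C) = 0 - j37.89 Ω
Step 3 — Series combination: Z_total = R + C = 159 - j37.89 Ω = 163.5∠-13.4° Ω.
Step 4 — Source phasor: V = 135∠-142.4° V = -107 - j82.37 V.
Step 5 — Current: I = V / Z = -0.5197 - j0.6419 A = 0.8259∠-129.0° A.
Step 6 — Complex power: S = V·I* = 108.5 - j25.85 VA.
Step 7 — Real power: P = Re(S) = 108.5 W.
Step 8 — Reactive power: Q = Im(S) = -25.85 VAR.
Step 9 — Apparent power: |S| = 111.5 VA.
Step 10 — Power factor: PF = P/|S| = 0.9728 (leading).

(a) P = 108.5 W  (b) Q = -25.85 VAR  (c) S = 111.5 VA  (d) PF = 0.9728 (leading)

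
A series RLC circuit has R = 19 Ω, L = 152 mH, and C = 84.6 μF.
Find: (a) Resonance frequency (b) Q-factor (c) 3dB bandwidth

Step 1 — Resonance: ω₀ = 1/√(LC) = 1/√(0.152·8.46e-05) = 278.9 rad/s.
Step 2 — f₀ = ω₀/(2π) = 44.38 Hz.
Step 3 — Series Q: Q = ω₀L/R = 278.9·0.152/19 = 2.231.
Step 4 — Bandwidth: Δω = ω₀/Q = 125 rad/s; BW = Δω/(2π) = 19.89 Hz.

(a) f₀ = 44.38 Hz  (b) Q = 2.231  (c) BW = 19.89 Hz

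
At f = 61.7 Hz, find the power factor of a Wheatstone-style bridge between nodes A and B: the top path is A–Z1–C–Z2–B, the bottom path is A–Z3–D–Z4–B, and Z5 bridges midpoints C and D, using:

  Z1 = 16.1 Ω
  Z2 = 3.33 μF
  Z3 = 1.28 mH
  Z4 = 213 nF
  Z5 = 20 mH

Step 1 — Angular frequency: ω = 2π·f = 2π·61.7 = 387.7 rad/s.
Step 2 — Component impedances:
  Z1: Z = R = 16.1 Ω
  Z2: Z = 1/(jωC) = -j/(ω·C) = 0 - j774.6 Ω
  Z3: Z = jωL = j·387.7·0.00128 = 0 + j0.4962 Ω
  Z4: Z = 1/(jωC) = -j/(ω·C) = 0 - j1.211e+04 Ω
  Z5: Z = jωL = j·387.7·0.02 = 0 + j7.753 Ω
Step 3 — Bridge requires nodal analysis (the Z5 bridge couples midpoints C and D, so the two paths cannot be reduced to a simple series/parallel combination). Setting node B to ground and injecting 1 A at node A, the 3-node admittance system at A, C, D solves to V_A = Z_AB = 2.983 - j722.2 Ω = 722.2∠-89.8° Ω.
Step 4 — Power factor: PF = cos(φ) = Re(Z)/|Z| = 2.983/722.2 = 0.00413.
Step 5 — Type: Im(Z) = -722.2 ⇒ leading (phase φ = -89.8°).

PF = 0.00413 (leading, φ = -89.8°)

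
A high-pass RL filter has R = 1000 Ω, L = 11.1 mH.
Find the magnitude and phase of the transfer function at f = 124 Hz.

Step 1 — Angular frequency: ω = 2π·124 = 779.1 rad/s.
Step 2 — Transfer function: H(jω) = jωL/(R + jωL).
Step 3 — Numerator jωL = j·8.648; denominator R + jωL = 1000 + j8.648.
Step 4 — H = 7.479e-05 + j0.008648.
Step 5 — Magnitude: |H| = 0.008648 (-41.3 dB); phase: φ = 89.5°.

|H| = 0.008648 (-41.3 dB), φ = 89.5°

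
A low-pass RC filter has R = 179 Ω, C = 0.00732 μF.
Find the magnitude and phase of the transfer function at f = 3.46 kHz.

Step 1 — Angular frequency: ω = 2π·3460 = 2.174e+04 rad/s.
Step 2 — Transfer function: H(jω) = 1/(1 + jωRC).
Step 3 — Denominator: 1 + jωRC = 1 + j·2.174e+04·179·7.32e-09 = 1 + j0.02849.
Step 4 — H = 0.9992 - j0.02846.
Step 5 — Magnitude: |H| = 0.9996 (-0.0 dB); phase: φ = -1.6°.

|H| = 0.9996 (-0.0 dB), φ = -1.6°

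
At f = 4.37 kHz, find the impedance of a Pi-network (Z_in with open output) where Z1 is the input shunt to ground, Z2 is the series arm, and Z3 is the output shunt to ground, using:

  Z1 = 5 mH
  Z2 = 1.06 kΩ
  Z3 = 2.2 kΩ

Step 1 — Angular frequency: ω = 2π·f = 2π·4370 = 2.746e+04 rad/s.
Step 2 — Component impedances:
  Z1: Z = jωL = j·2.746e+04·0.005 = 0 + j137.3 Ω
  Z2: Z = R = 1060 Ω
  Z3: Z = R = 2200 Ω
Step 3 — With open output, the series arm Z2 and the output shunt Z3 appear in series to ground: Z2 + Z3 = 3260 Ω.
Step 4 — Parallel with input shunt Z1: Z_in = Z1 || (Z2 + Z3) = 5.771 + j137 Ω = 137.2∠87.6° Ω.

Z = 5.771 + j137 Ω = 137.2∠87.6° Ω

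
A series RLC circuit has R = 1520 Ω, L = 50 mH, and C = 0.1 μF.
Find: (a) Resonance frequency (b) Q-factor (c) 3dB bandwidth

Step 1 — Resonance condition Im(Z)=0 gives ω₀ = 1/√(LC).
Step 2 — ω₀ = 1/√(0.05·1e-07) = 1.414e+04 rad/s.
Step 3 — f₀ = ω₀/(2π) = 2251 Hz.
Step 4 — Series Q: Q = ω₀L/R = 1.414e+04·0.05/1520 = 0.4652.
Step 5 — 3dB bandwidth: Δω = ω₀/Q = 3.04e+04 rad/s; BW = Δω/(2π) = 4838 Hz.

(a) f₀ = 2251 Hz  (b) Q = 0.4652  (c) BW = 4838 Hz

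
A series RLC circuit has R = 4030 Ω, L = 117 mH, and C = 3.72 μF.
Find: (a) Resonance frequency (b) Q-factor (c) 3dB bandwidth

Step 1 — Resonance: ω₀ = 1/√(LC) = 1/√(0.117·3.72e-06) = 1516 rad/s.
Step 2 — f₀ = ω₀/(2π) = 241.2 Hz.
Step 3 — Series Q: Q = ω₀L/R = 1516·0.117/4030 = 0.04401.
Step 4 — Bandwidth: Δω = ω₀/Q = 3.444e+04 rad/s; BW = Δω/(2π) = 5482 Hz.

(a) f₀ = 241.2 Hz  (b) Q = 0.04401  (c) BW = 5482 Hz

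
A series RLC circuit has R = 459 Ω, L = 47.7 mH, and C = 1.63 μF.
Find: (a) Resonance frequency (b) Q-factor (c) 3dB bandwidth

Step 1 — Resonance condition Im(Z)=0 gives ω₀ = 1/√(LC).
Step 2 — ω₀ = 1/√(0.0477·1.63e-06) = 3586 rad/s.
Step 3 — f₀ = ω₀/(2π) = 570.8 Hz.
Step 4 — Series Q: Q = ω₀L/R = 3586·0.0477/459 = 0.3727.
Step 5 — 3dB bandwidth: Δω = ω₀/Q = 9623 rad/s; BW = Δω/(2π) = 1531 Hz.

(a) f₀ = 570.8 Hz  (b) Q = 0.3727  (c) BW = 1531 Hz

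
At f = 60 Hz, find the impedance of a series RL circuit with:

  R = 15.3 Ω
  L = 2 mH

Step 1 — Angular frequency: ω = 2π·f = 2π·60 = 377 rad/s.
Step 2 — Component impedances:
  R: Z = R = 15.3 Ω
  L: Z = jωL = j·377·0.002 = 0 + j0.754 Ω
Step 3 — Series combination: Z_total = R + L = 15.3 + j0.754 Ω = 15.32∠2.8° Ω.

Z = 15.3 + j0.754 Ω = 15.32∠2.8° Ω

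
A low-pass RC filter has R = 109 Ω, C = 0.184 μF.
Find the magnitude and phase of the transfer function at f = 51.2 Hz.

Step 1 — Angular frequency: ω = 2π·51.2 = 321.7 rad/s.
Step 2 — Transfer function: H(jω) = 1/(1 + jωRC).
Step 3 — Denominator: 1 + jωRC = 1 + j·321.7·109·1.84e-07 = 1 + j0.006452.
Step 4 — H = 1 - j0.006452.
Step 5 — Magnitude: |H| = 1 (-0.0 dB); phase: φ = -0.4°.

|H| = 1 (-0.0 dB), φ = -0.4°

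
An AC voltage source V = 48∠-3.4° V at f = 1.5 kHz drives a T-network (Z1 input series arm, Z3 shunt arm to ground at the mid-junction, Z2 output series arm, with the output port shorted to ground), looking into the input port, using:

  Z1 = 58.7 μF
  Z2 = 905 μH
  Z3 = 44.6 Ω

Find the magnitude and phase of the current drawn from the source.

Step 1 — Angular frequency: ω = 2π·f = 2π·1500 = 9425 rad/s.
Step 2 — Component impedances:
  Z1: Z = 1/(jωC) = -j/(ω·C) = 0 - j1.808 Ω
  Z2: Z = jωL = j·9425·0.000905 = 0 + j8.529 Ω
  Z3: Z = R = 44.6 Ω
Step 3 — With the output port shorted to ground, the output series arm Z2 runs from the junction to ground; the shunt arm Z3 also runs from the junction to ground. They appear in parallel: Z3 || Z2 = 1.574 + j8.228 Ω.
Step 4 — Series with input arm Z1: Z_in = Z1 + (Z3 || Z2) = 1.574 + j6.421 Ω = 6.611∠76.2° Ω.
Step 5 — Source phasor: V = 48∠-3.4° V = 47.92 - j2.847 V.
Step 6 — Ohm's law: I = V / Z_total = (47.92 - j2.847) / (1.574 + j6.421) = 1.307 - j7.142 A.
Step 7 — Convert to polar: |I| = 7.261 A, ∠I = -79.6°.

I = 7.261∠-79.6° A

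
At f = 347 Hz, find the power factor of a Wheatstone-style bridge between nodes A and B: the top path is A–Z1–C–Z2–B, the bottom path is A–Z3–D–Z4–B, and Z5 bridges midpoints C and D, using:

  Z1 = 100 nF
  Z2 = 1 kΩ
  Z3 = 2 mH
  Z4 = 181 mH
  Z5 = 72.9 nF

Step 1 — Angular frequency: ω = 2π·f = 2π·347 = 2180 rad/s.
Step 2 — Component impedances:
  Z1: Z = 1/(jωC) = -j/(ω·C) = 0 - j4587 Ω
  Z2: Z = R = 1000 Ω
  Z3: Z = jωL = j·2180·0.002 = 0 + j4.361 Ω
  Z4: Z = jωL = j·2180·0.181 = 0 + j394.6 Ω
  Z5: Z = 1/(jωC) = -j/(ω·C) = 0 - j6292 Ω
Step 3 — Bridge requires nodal analysis (the Z5 bridge couples midpoints C and D, so the two paths cannot be reduced to a simple series/parallel combination). Setting node B to ground and injecting 1 A at node A, the 3-node admittance system at A, C, D solves to V_A = Z_AB = 25.89 + j457.4 Ω = 458.1∠86.8° Ω.
Step 4 — Power factor: PF = cos(φ) = Re(Z)/|Z| = 25.889/458.14 = 0.05651.
Step 5 — Type: Im(Z) = 457.4 ⇒ lagging (phase φ = 86.8°).

PF = 0.05651 (lagging, φ = 86.8°)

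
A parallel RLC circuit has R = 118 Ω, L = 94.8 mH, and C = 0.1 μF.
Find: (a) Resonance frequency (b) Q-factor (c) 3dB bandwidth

Step 1 — Resonance: ω₀ = 1/√(LC) = 1/√(0.0948·1e-07) = 1.027e+04 rad/s.
Step 2 — f₀ = ω₀/(2π) = 1635 Hz.
Step 3 — Parallel Q: Q = R/(ω₀L) = 118/(1.027e+04·0.0948) = 0.1212.
Step 4 — Bandwidth: Δω = ω₀/Q = 8.475e+04 rad/s; BW = Δω/(2π) = 1.349e+04 Hz.

(a) f₀ = 1635 Hz  (b) Q = 0.1212  (c) BW = 1.349e+04 Hz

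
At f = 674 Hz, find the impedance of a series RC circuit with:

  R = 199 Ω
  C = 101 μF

Step 1 — Angular frequency: ω = 2π·f = 2π·674 = 4235 rad/s.
Step 2 — Component impedances:
  R: Z = R = 199 Ω
  C: Z = 1/(jωC) = -j/(ω·C) = 0 - j2.338 Ω
Step 3 — Series combination: Z_total = R + C = 199 - j2.338 Ω = 199∠-0.7° Ω.

Z = 199 - j2.338 Ω = 199∠-0.7° Ω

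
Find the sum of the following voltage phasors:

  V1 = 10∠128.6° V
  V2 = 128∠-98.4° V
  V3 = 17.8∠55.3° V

Step 1 — Convert each phasor to rectangular form:
  V1 = 10·(cos(128.6°) + j·sin(128.6°)) = -6.239 + j7.815 V
  V2 = 128·(cos(-98.4°) + j·sin(-98.4°)) = -18.7 - j126.6 V
  V3 = 17.8·(cos(55.3°) + j·sin(55.3°)) = 10.13 + j14.63 V
Step 2 — Sum components: V_total = -14.8 - j104.2 V.
Step 3 — Convert to polar: |V_total| = 105.2 V, ∠V_total = -98.1°.

V_total = 105.2∠-98.1° V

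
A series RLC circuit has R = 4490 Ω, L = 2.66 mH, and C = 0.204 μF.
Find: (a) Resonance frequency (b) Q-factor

Step 1 — Resonance condition Im(Z)=0 gives ω₀ = 1/√(LC).
Step 2 — ω₀ = 1/√(0.00266·2.04e-07) = 4.293e+04 rad/s.
Step 3 — f₀ = ω₀/(2π) = 6832 Hz.
Step 4 — Series Q: Q = ω₀L/R = 4.293e+04·0.00266/4490 = 0.02543.

(a) f₀ = 6832 Hz  (b) Q = 0.02543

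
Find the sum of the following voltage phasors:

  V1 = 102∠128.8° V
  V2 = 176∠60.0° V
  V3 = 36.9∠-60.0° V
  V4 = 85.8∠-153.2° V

Step 1 — Convert each phasor to rectangular form:
  V1 = 102·(cos(128.8°) + j·sin(128.8°)) = -63.91 + j79.49 V
  V2 = 176·(cos(60.0°) + j·sin(60.0°)) = 88 + j152.4 V
  V3 = 36.9·(cos(-60.0°) + j·sin(-60.0°)) = 18.45 - j31.96 V
  V4 = 85.8·(cos(-153.2°) + j·sin(-153.2°)) = -76.58 - j38.69 V
Step 2 — Sum components: V_total = -34.05 + j161.3 V.
Step 3 — Convert to polar: |V_total| = 164.8 V, ∠V_total = 101.9°.

V_total = 164.8∠101.9° V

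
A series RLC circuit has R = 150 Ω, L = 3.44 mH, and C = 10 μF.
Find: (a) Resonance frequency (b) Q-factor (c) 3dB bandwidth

Step 1 — Resonance condition Im(Z)=0 gives ω₀ = 1/√(LC).
Step 2 — ω₀ = 1/√(0.00344·1e-05) = 5392 rad/s.
Step 3 — f₀ = ω₀/(2π) = 858.1 Hz.
Step 4 — Series Q: Q = ω₀L/R = 5392·0.00344/150 = 0.1236.
Step 5 — 3dB bandwidth: Δω = ω₀/Q = 4.36e+04 rad/s; BW = Δω/(2π) = 6940 Hz.

(a) f₀ = 858.1 Hz  (b) Q = 0.1236  (c) BW = 6940 Hz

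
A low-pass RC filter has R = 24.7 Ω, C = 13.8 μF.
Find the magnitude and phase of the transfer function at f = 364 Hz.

Step 1 — Angular frequency: ω = 2π·364 = 2287 rad/s.
Step 2 — Transfer function: H(jω) = 1/(1 + jωRC).
Step 3 — Denominator: 1 + jωRC = 1 + j·2287·24.7·1.38e-05 = 1 + j0.7796.
Step 4 — H = 0.622 - j0.4849.
Step 5 — Magnitude: |H| = 0.7887 (-2.1 dB); phase: φ = -37.9°.

|H| = 0.7887 (-2.1 dB), φ = -37.9°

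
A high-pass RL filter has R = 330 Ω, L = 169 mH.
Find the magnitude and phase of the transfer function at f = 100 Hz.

Step 1 — Angular frequency: ω = 2π·100 = 628.3 rad/s.
Step 2 — Transfer function: H(jω) = jωL/(R + jωL).
Step 3 — Numerator jωL = j·106.2; denominator R + jωL = 330 + j106.2.
Step 4 — H = 0.09382 + j0.2916.
Step 5 — Magnitude: |H| = 0.3063 (-10.3 dB); phase: φ = 72.2°.

|H| = 0.3063 (-10.3 dB), φ = 72.2°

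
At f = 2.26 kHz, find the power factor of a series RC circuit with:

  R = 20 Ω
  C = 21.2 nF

Step 1 — Angular frequency: ω = 2π·f = 2π·2260 = 1.42e+04 rad/s.
Step 2 — Component impedances:
  R: Z = R = 20 Ω
  C: Z = 1/(jωC) = -j/(ω·C) = 0 - j3322 Ω
Step 3 — Series combination: Z_total = R + C = 20 - j3322 Ω = 3322∠-89.7° Ω.
Step 4 — Power factor: PF = cos(φ) = Re(Z)/|Z| = 20/3321.9 = 0.006021.
Step 5 — Type: Im(Z) = -3322 ⇒ leading (phase φ = -89.7°).

PF = 0.006021 (leading, φ = -89.7°)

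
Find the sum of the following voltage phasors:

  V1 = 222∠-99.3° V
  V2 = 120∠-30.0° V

Step 1 — Convert each phasor to rectangular form:
  V1 = 222·(cos(-99.3°) + j·sin(-99.3°)) = -35.88 - j219.1 V
  V2 = 120·(cos(-30.0°) + j·sin(-30.0°)) = 103.9 - j60 V
Step 2 — Sum components: V_total = 68.05 - j279.1 V.
Step 3 — Convert to polar: |V_total| = 287.3 V, ∠V_total = -76.3°.

V_total = 287.3∠-76.3° V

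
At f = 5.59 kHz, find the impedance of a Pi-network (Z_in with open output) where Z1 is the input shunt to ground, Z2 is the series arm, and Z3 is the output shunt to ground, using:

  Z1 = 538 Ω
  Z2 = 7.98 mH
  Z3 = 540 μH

Step 1 — Angular frequency: ω = 2π·f = 2π·5590 = 3.512e+04 rad/s.
Step 2 — Component impedances:
  Z1: Z = R = 538 Ω
  Z2: Z = jωL = j·3.512e+04·0.00798 = 0 + j280.3 Ω
  Z3: Z = jωL = j·3.512e+04·0.00054 = 0 + j18.97 Ω
Step 3 — With open output, the series arm Z2 and the output shunt Z3 appear in series to ground: Z2 + Z3 = 0 + j299.2 Ω.
Step 4 — Parallel with input shunt Z1: Z_in = Z1 || (Z2 + Z3) = 127.1 + j228.5 Ω = 261.5∠60.9° Ω.

Z = 127.1 + j228.5 Ω = 261.5∠60.9° Ω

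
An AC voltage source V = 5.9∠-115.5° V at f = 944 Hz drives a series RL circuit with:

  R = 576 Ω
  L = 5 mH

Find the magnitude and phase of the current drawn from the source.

Step 1 — Angular frequency: ω = 2π·f = 2π·944 = 5931 rad/s.
Step 2 — Component impedances:
  R: Z = R = 576 Ω
  L: Z = jωL = j·5931·0.005 = 0 + j29.66 Ω
Step 3 — Series combination: Z_total = R + L = 576 + j29.66 Ω = 576.8∠2.9° Ω.
Step 4 — Source phasor: V = 5.9∠-115.5° V = -2.54 - j5.325 V.
Step 5 — Ohm's law: I = V / Z_total = (-2.54 - j5.325) / (576 + j29.66) = -0.004873 - j0.008994 A.
Step 6 — Convert to polar: |I| = 0.01023 A, ∠I = -118.4°.

I = 0.01023∠-118.4° A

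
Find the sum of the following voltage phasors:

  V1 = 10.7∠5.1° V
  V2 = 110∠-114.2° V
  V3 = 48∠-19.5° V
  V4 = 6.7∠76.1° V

Step 1 — Convert each phasor to rectangular form:
  V1 = 10.7·(cos(5.1°) + j·sin(5.1°)) = 10.66 + j0.9512 V
  V2 = 110·(cos(-114.2°) + j·sin(-114.2°)) = -45.09 - j100.3 V
  V3 = 48·(cos(-19.5°) + j·sin(-19.5°)) = 45.25 - j16.02 V
  V4 = 6.7·(cos(76.1°) + j·sin(76.1°)) = 1.61 + j6.504 V
Step 2 — Sum components: V_total = 12.42 - j108.9 V.
Step 3 — Convert to polar: |V_total| = 109.6 V, ∠V_total = -83.5°.

V_total = 109.6∠-83.5° V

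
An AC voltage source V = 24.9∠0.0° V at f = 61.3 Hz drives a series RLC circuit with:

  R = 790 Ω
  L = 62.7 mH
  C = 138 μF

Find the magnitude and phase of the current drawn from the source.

Step 1 — Angular frequency: ω = 2π·f = 2π·61.3 = 385.2 rad/s.
Step 2 — Component impedances:
  R: Z = R = 790 Ω
  L: Z = jωL = j·385.2·0.0627 = 0 + j24.15 Ω
  C: Z = 1/(jωC) = -j/(ω·C) = 0 - j18.81 Ω
Step 3 — Series combination: Z_total = R + L + C = 790 + j5.336 Ω = 790∠0.4° Ω.
Step 4 — Source phasor: V = 24.9∠0.0° V = 24.9 V.
Step 5 — Ohm's law: I = V / Z_total = (24.9) / (790 + j5.336) = 0.03152 - j0.0002129 A.
Step 6 — Convert to polar: |I| = 0.03152 A, ∠I = -0.4°.

I = 0.03152∠-0.4° A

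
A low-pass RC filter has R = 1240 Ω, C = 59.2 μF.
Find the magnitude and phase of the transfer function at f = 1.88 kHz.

Step 1 — Angular frequency: ω = 2π·1880 = 1.181e+04 rad/s.
Step 2 — Transfer function: H(jω) = 1/(1 + jωRC).
Step 3 — Denominator: 1 + jωRC = 1 + j·1.181e+04·1240·5.92e-05 = 1 + j867.1.
Step 4 — H = 1.33e-06 - j0.001153.
Step 5 — Magnitude: |H| = 0.001153 (-58.8 dB); phase: φ = -89.9°.

|H| = 0.001153 (-58.8 dB), φ = -89.9°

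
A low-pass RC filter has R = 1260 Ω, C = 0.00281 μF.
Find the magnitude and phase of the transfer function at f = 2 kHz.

Step 1 — Angular frequency: ω = 2π·2000 = 1.257e+04 rad/s.
Step 2 — Transfer function: H(jω) = 1/(1 + jωRC).
Step 3 — Denominator: 1 + jωRC = 1 + j·1.257e+04·1260·2.81e-09 = 1 + j0.04449.
Step 4 — H = 0.998 - j0.0444.
Step 5 — Magnitude: |H| = 0.999 (-0.0 dB); phase: φ = -2.5°.

|H| = 0.999 (-0.0 dB), φ = -2.5°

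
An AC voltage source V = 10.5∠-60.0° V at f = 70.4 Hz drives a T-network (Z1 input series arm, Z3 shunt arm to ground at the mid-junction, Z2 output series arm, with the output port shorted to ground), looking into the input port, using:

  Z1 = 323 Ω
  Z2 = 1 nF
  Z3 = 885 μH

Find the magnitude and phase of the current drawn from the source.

Step 1 — Angular frequency: ω = 2π·f = 2π·70.4 = 442.3 rad/s.
Step 2 — Component impedances:
  Z1: Z = R = 323 Ω
  Z2: Z = 1/(jωC) = -j/(ω·C) = 0 - j2.261e+06 Ω
  Z3: Z = jωL = j·442.3·0.000885 = 0 + j0.3915 Ω
Step 3 — With the output port shorted to ground, the output series arm Z2 runs from the junction to ground; the shunt arm Z3 also runs from the junction to ground. They appear in parallel: Z3 || Z2 = 0 + j0.3915 Ω.
Step 4 — Series with input arm Z1: Z_in = Z1 + (Z3 || Z2) = 323 + j0.3915 Ω = 323∠0.1° Ω.
Step 5 — Source phasor: V = 10.5∠-60.0° V = 5.25 - j9.093 V.
Step 6 — Ohm's law: I = V / Z_total = (5.25 - j9.093) / (323 + j0.3915) = 0.01622 - j0.02817 A.
Step 7 — Convert to polar: |I| = 0.03251 A, ∠I = -60.1°.

I = 0.03251∠-60.1° A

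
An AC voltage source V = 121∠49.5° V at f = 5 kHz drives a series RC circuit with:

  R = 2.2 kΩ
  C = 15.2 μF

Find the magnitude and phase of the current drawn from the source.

Step 1 — Angular frequency: ω = 2π·f = 2π·5000 = 3.142e+04 rad/s.
Step 2 — Component impedances:
  R: Z = R = 2200 Ω
  C: Z = 1/(jωC) = -j/(ω·C) = 0 - j2.094 Ω
Step 3 — Series combination: Z_total = R + C = 2200 - j2.094 Ω = 2200∠-0.1° Ω.
Step 4 — Source phasor: V = 121∠49.5° V = 78.58 + j92.01 V.
Step 5 — Ohm's law: I = V / Z_total = (78.58 + j92.01) / (2200 - j2.094) = 0.03568 + j0.04186 A.
Step 6 — Convert to polar: |I| = 0.055 A, ∠I = 49.6°.

I = 0.055∠49.6° A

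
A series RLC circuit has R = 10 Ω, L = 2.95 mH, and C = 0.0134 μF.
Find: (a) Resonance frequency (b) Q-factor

Step 1 — Resonance condition Im(Z)=0 gives ω₀ = 1/√(LC).
Step 2 — ω₀ = 1/√(0.00295·1.34e-08) = 1.591e+05 rad/s.
Step 3 — f₀ = ω₀/(2π) = 2.531e+04 Hz.
Step 4 — Series Q: Q = ω₀L/R = 1.591e+05·0.00295/10 = 46.92.

(a) f₀ = 2.531e+04 Hz  (b) Q = 46.92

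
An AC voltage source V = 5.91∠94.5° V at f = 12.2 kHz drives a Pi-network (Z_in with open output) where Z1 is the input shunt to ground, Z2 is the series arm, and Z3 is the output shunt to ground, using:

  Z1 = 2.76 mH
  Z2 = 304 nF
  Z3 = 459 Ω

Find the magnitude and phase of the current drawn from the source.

Step 1 — Angular frequency: ω = 2π·f = 2π·1.22e+04 = 7.665e+04 rad/s.
Step 2 — Component impedances:
  Z1: Z = jωL = j·7.665e+04·0.00276 = 0 + j211.6 Ω
  Z2: Z = 1/(jωC) = -j/(ω·C) = 0 - j42.91 Ω
  Z3: Z = R = 459 Ω
Step 3 — With open output, the series arm Z2 and the output shunt Z3 appear in series to ground: Z2 + Z3 = 459 - j42.91 Ω.
Step 4 — Parallel with input shunt Z1: Z_in = Z1 || (Z2 + Z3) = 85.92 + j180 Ω = 199.5∠64.5° Ω.
Step 5 — Source phasor: V = 5.91∠94.5° V = -0.4637 + j5.892 V.
Step 6 — Ohm's law: I = V / Z_total = (-0.4637 + j5.892) / (85.92 + j180) = 0.02566 + j0.01482 A.
Step 7 — Convert to polar: |I| = 0.02963 A, ∠I = 30.0°.

I = 0.02963∠30.0° A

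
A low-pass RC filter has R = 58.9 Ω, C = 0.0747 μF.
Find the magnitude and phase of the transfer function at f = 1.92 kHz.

Step 1 — Angular frequency: ω = 2π·1920 = 1.206e+04 rad/s.
Step 2 — Transfer function: H(jω) = 1/(1 + jωRC).
Step 3 — Denominator: 1 + jωRC = 1 + j·1.206e+04·58.9·7.47e-08 = 1 + j0.05308.
Step 4 — H = 0.9972 - j0.05293.
Step 5 — Magnitude: |H| = 0.9986 (-0.0 dB); phase: φ = -3.0°.

|H| = 0.9986 (-0.0 dB), φ = -3.0°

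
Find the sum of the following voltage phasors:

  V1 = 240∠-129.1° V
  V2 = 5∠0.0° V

Step 1 — Convert each phasor to rectangular form:
  V1 = 240·(cos(-129.1°) + j·sin(-129.1°)) = -151.4 - j186.3 V
  V2 = 5·(cos(0.0°) + j·sin(0.0°)) = 5 V
Step 2 — Sum components: V_total = -146.4 - j186.3 V.
Step 3 — Convert to polar: |V_total| = 236.9 V, ∠V_total = -128.2°.

V_total = 236.9∠-128.2° V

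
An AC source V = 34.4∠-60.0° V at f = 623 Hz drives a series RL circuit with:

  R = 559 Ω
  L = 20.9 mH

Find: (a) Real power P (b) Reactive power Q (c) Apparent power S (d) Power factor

Step 1 — Angular frequency: ω = 2π·f = 2π·623 = 3914 rad/s.
Step 2 — Component impedances:
  R: Z = R = 559 Ω
  L: Z = jωL = j·3914·0.0209 = 0 + j81.81 Ω
Step 3 — Series combination: Z_total = R + L = 559 + j81.81 Ω = 565∠8.3° Ω.
Step 4 — Source phasor: V = 34.4∠-60.0° V = 17.2 - j29.79 V.
Step 5 — Current: I = V / Z = 0.02249 - j0.05659 A = 0.06089∠-68.3° A.
Step 6 — Complex power: S = V·I* = 2.073 + j0.3033 VA.
Step 7 — Real power: P = Re(S) = 2.073 W.
Step 8 — Reactive power: Q = Im(S) = 0.3033 VAR.
Step 9 — Apparent power: |S| = 2.095 VA.
Step 10 — Power factor: PF = P/|S| = 0.9895 (lagging).

(a) P = 2.073 W  (b) Q = 0.3033 VAR  (c) S = 2.095 VA  (d) PF = 0.9895 (lagging)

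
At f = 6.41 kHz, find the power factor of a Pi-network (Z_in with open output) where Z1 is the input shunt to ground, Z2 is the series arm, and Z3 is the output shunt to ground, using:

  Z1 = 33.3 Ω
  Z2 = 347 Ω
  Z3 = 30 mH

Step 1 — Angular frequency: ω = 2π·f = 2π·6410 = 4.028e+04 rad/s.
Step 2 — Component impedances:
  Z1: Z = R = 33.3 Ω
  Z2: Z = R = 347 Ω
  Z3: Z = jωL = j·4.028e+04·0.03 = 0 + j1208 Ω
Step 3 — With open output, the series arm Z2 and the output shunt Z3 appear in series to ground: Z2 + Z3 = 347 + j1208 Ω.
Step 4 — Parallel with input shunt Z1: Z_in = Z1 || (Z2 + Z3) = 33.04 + j0.835 Ω = 33.05∠1.4° Ω.
Step 5 — Power factor: PF = cos(φ) = Re(Z)/|Z| = 33.04/33.05 = 0.9997.
Step 6 — Type: Im(Z) = 0.835 ⇒ lagging (phase φ = 1.4°).

PF = 0.9997 (lagging, φ = 1.4°)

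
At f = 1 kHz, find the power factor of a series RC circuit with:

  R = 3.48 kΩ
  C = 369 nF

Step 1 — Angular frequency: ω = 2π·f = 2π·1000 = 6283 rad/s.
Step 2 — Component impedances:
  R: Z = R = 3480 Ω
  C: Z = 1/(jωC) = -j/(ω·C) = 0 - j431.3 Ω
Step 3 — Series combination: Z_total = R + C = 3480 - j431.3 Ω = 3507∠-7.1° Ω.
Step 4 — Power factor: PF = cos(φ) = Re(Z)/|Z| = 3480/3506.6 = 0.9924.
Step 5 — Type: Im(Z) = -431.3 ⇒ leading (phase φ = -7.1°).

PF = 0.9924 (leading, φ = -7.1°)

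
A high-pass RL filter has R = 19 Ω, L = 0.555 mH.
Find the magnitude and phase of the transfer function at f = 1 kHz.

Step 1 — Angular frequency: ω = 2π·1000 = 6283 rad/s.
Step 2 — Transfer function: H(jω) = jωL/(R + jωL).
Step 3 — Numerator jωL = j·3.487; denominator R + jωL = 19 + j3.487.
Step 4 — H = 0.03259 + j0.1776.
Step 5 — Magnitude: |H| = 0.1805 (-14.9 dB); phase: φ = 79.6°.

|H| = 0.1805 (-14.9 dB), φ = 79.6°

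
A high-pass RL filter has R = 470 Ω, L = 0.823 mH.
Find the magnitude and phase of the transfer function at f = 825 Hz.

Step 1 — Angular frequency: ω = 2π·825 = 5184 rad/s.
Step 2 — Transfer function: H(jω) = jωL/(R + jωL).
Step 3 — Numerator jωL = j·4.266; denominator R + jωL = 470 + j4.266.
Step 4 — H = 8.238e-05 + j0.009076.
Step 5 — Magnitude: |H| = 0.009076 (-40.8 dB); phase: φ = 89.5°.

|H| = 0.009076 (-40.8 dB), φ = 89.5°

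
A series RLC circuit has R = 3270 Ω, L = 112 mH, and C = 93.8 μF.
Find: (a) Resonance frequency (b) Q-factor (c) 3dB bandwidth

Step 1 — Resonance: ω₀ = 1/√(LC) = 1/√(0.112·9.38e-05) = 308.5 rad/s.
Step 2 — f₀ = ω₀/(2π) = 49.1 Hz.
Step 3 — Series Q: Q = ω₀L/R = 308.5·0.112/3270 = 0.01057.
Step 4 — Bandwidth: Δω = ω₀/Q = 2.92e+04 rad/s; BW = Δω/(2π) = 4647 Hz.

(a) f₀ = 49.1 Hz  (b) Q = 0.01057  (c) BW = 4647 Hz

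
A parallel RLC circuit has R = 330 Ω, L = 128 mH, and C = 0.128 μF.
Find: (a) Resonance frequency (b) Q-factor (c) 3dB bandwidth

Step 1 — Resonance: ω₀ = 1/√(LC) = 1/√(0.128·1.28e-07) = 7812 rad/s.
Step 2 — f₀ = ω₀/(2π) = 1243 Hz.
Step 3 — Parallel Q: Q = R/(ω₀L) = 330/(7812·0.128) = 0.33.
Step 4 — Bandwidth: Δω = ω₀/Q = 2.367e+04 rad/s; BW = Δω/(2π) = 3768 Hz.

(a) f₀ = 1243 Hz  (b) Q = 0.33  (c) BW = 3768 Hz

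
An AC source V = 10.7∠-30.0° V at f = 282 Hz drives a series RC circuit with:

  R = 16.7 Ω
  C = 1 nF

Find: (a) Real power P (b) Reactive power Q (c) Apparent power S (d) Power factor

Step 1 — Angular frequency: ω = 2π·f = 2π·282 = 1772 rad/s.
Step 2 — Component impedances:
  R: Z = R = 16.7 Ω
  C: Z = 1/(jωC) = -j/(ω·C) = 0 - j5.644e+05 Ω
Step 3 — Series combination: Z_total = R + C = 16.7 - j5.644e+05 Ω = 5.644e+05∠-90.0° Ω.
Step 4 — Source phasor: V = 10.7∠-30.0° V = 9.266 - j5.35 V.
Step 5 — Current: I = V / Z = 9.48e-06 + j1.642e-05 A = 1.896e-05∠60.0° A.
Step 6 — Complex power: S = V·I* = 6.003e-09 - j0.0002029 VA.
Step 7 — Real power: P = Re(S) = 6.003e-09 W.
Step 8 — Reactive power: Q = Im(S) = -0.0002029 VAR.
Step 9 — Apparent power: |S| = 0.0002029 VA.
Step 10 — Power factor: PF = P/|S| = 2.959e-05 (leading).

(a) P = 6.003e-09 W  (b) Q = -0.0002029 VAR  (c) S = 0.0002029 VA  (d) PF = 2.959e-05 (leading)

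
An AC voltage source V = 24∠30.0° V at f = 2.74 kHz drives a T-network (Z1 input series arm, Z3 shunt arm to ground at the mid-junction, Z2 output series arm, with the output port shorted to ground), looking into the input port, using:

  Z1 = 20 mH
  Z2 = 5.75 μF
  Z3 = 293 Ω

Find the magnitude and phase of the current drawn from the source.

Step 1 — Angular frequency: ω = 2π·f = 2π·2740 = 1.722e+04 rad/s.
Step 2 — Component impedances:
  Z1: Z = jωL = j·1.722e+04·0.02 = 0 + j344.3 Ω
  Z2: Z = 1/(jωC) = -j/(ω·C) = 0 - j10.1 Ω
  Z3: Z = R = 293 Ω
Step 3 — With the output port shorted to ground, the output series arm Z2 runs from the junction to ground; the shunt arm Z3 also runs from the junction to ground. They appear in parallel: Z3 || Z2 = 0.3479 - j10.09 Ω.
Step 4 — Series with input arm Z1: Z_in = Z1 + (Z3 || Z2) = 0.3479 + j334.2 Ω = 334.2∠89.9° Ω.
Step 5 — Source phasor: V = 24∠30.0° V = 20.78 + j12 V.
Step 6 — Ohm's law: I = V / Z_total = (20.78 + j12) / (0.3479 + j334.2) = 0.03597 - j0.06215 A.
Step 7 — Convert to polar: |I| = 0.07181 A, ∠I = -59.9°.

I = 0.07181∠-59.9° A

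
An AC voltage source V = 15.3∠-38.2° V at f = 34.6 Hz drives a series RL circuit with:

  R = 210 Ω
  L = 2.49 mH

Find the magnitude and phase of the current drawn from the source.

Step 1 — Angular frequency: ω = 2π·f = 2π·34.6 = 217.4 rad/s.
Step 2 — Component impedances:
  R: Z = R = 210 Ω
  L: Z = jωL = j·217.4·0.00249 = 0 + j0.5413 Ω
Step 3 — Series combination: Z_total = R + L = 210 + j0.5413 Ω = 210∠0.1° Ω.
Step 4 — Source phasor: V = 15.3∠-38.2° V = 12.02 - j9.462 V.
Step 5 — Ohm's law: I = V / Z_total = (12.02 - j9.462) / (210 + j0.5413) = 0.05714 - j0.0452 A.
Step 6 — Convert to polar: |I| = 0.07286 A, ∠I = -38.3°.

I = 0.07286∠-38.3° A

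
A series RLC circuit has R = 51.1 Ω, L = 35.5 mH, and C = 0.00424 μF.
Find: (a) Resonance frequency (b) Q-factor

Step 1 — Resonance condition Im(Z)=0 gives ω₀ = 1/√(LC).
Step 2 — ω₀ = 1/√(0.0355·4.24e-09) = 8.151e+04 rad/s.
Step 3 — f₀ = ω₀/(2π) = 1.297e+04 Hz.
Step 4 — Series Q: Q = ω₀L/R = 8.151e+04·0.0355/51.1 = 56.63.

(a) f₀ = 1.297e+04 Hz  (b) Q = 56.63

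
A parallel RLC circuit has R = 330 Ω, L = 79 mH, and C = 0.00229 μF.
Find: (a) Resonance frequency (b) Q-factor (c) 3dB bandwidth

Step 1 — Resonance: ω₀ = 1/√(LC) = 1/√(0.079·2.29e-09) = 7.435e+04 rad/s.
Step 2 — f₀ = ω₀/(2π) = 1.183e+04 Hz.
Step 3 — Parallel Q: Q = R/(ω₀L) = 330/(7.435e+04·0.079) = 0.05618.
Step 4 — Bandwidth: Δω = ω₀/Q = 1.323e+06 rad/s; BW = Δω/(2π) = 2.106e+05 Hz.

(a) f₀ = 1.183e+04 Hz  (b) Q = 0.05618  (c) BW = 2.106e+05 Hz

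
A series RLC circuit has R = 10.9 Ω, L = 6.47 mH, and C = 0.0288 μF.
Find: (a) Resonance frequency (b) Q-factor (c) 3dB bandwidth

Step 1 — Resonance: ω₀ = 1/√(LC) = 1/√(0.00647·2.88e-08) = 7.326e+04 rad/s.
Step 2 — f₀ = ω₀/(2π) = 1.166e+04 Hz.
Step 3 — Series Q: Q = ω₀L/R = 7.326e+04·0.00647/10.9 = 43.48.
Step 4 — Bandwidth: Δω = ω₀/Q = 1685 rad/s; BW = Δω/(2π) = 268.1 Hz.

(a) f₀ = 1.166e+04 Hz  (b) Q = 43.48  (c) BW = 268.1 Hz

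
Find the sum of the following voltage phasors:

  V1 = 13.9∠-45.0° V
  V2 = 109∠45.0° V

Step 1 — Convert each phasor to rectangular form:
  V1 = 13.9·(cos(-45.0°) + j·sin(-45.0°)) = 9.829 - j9.829 V
  V2 = 109·(cos(45.0°) + j·sin(45.0°)) = 77.07 + j77.07 V
Step 2 — Sum components: V_total = 86.9 + j67.25 V.
Step 3 — Convert to polar: |V_total| = 109.9 V, ∠V_total = 37.7°.

V_total = 109.9∠37.7° V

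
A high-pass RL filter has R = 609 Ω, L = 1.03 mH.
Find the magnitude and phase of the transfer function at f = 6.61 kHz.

Step 1 — Angular frequency: ω = 2π·6610 = 4.153e+04 rad/s.
Step 2 — Transfer function: H(jω) = jωL/(R + jωL).
Step 3 — Numerator jωL = j·42.78; denominator R + jωL = 609 + j42.78.
Step 4 — H = 0.00491 + j0.0699.
Step 5 — Magnitude: |H| = 0.07007 (-23.1 dB); phase: φ = 86.0°.

|H| = 0.07007 (-23.1 dB), φ = 86.0°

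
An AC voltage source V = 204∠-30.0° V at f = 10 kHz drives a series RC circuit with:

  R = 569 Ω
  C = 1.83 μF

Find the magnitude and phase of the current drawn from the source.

Step 1 — Angular frequency: ω = 2π·f = 2π·1e+04 = 6.283e+04 rad/s.
Step 2 — Component impedances:
  R: Z = R = 569 Ω
  C: Z = 1/(jωC) = -j/(ω·C) = 0 - j8.697 Ω
Step 3 — Series combination: Z_total = R + C = 569 - j8.697 Ω = 569.1∠-0.9° Ω.
Step 4 — Source phasor: V = 204∠-30.0° V = 176.7 - j102 V.
Step 5 — Ohm's law: I = V / Z_total = (176.7 - j102) / (569 - j8.697) = 0.3132 - j0.1745 A.
Step 6 — Convert to polar: |I| = 0.3585 A, ∠I = -29.1°.

I = 0.3585∠-29.1° A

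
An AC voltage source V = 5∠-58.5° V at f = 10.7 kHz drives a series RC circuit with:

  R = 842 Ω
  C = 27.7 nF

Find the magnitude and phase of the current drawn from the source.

Step 1 — Angular frequency: ω = 2π·f = 2π·1.07e+04 = 6.723e+04 rad/s.
Step 2 — Component impedances:
  R: Z = R = 842 Ω
  C: Z = 1/(jωC) = -j/(ω·C) = 0 - j537 Ω
Step 3 — Series combination: Z_total = R + C = 842 - j537 Ω = 998.7∠-32.5° Ω.
Step 4 — Source phasor: V = 5∠-58.5° V = 2.612 - j4.263 V.
Step 5 — Ohm's law: I = V / Z_total = (2.612 - j4.263) / (842 - j537) = 0.004501 - j0.002193 A.
Step 6 — Convert to polar: |I| = 0.005007 A, ∠I = -26.0°.

I = 0.005007∠-26.0° A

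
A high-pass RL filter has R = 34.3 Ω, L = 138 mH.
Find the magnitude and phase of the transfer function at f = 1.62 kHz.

Step 1 — Angular frequency: ω = 2π·1620 = 1.018e+04 rad/s.
Step 2 — Transfer function: H(jω) = jωL/(R + jωL).
Step 3 — Numerator jωL = j·1405; denominator R + jωL = 34.3 + j1405.
Step 4 — H = 0.9994 + j0.0244.
Step 5 — Magnitude: |H| = 0.9997 (-0.0 dB); phase: φ = 1.4°.

|H| = 0.9997 (-0.0 dB), φ = 1.4°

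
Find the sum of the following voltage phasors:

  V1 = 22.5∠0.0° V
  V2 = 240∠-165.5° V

Step 1 — Convert each phasor to rectangular form:
  V1 = 22.5·(cos(0.0°) + j·sin(0.0°)) = 22.5 V
  V2 = 240·(cos(-165.5°) + j·sin(-165.5°)) = -232.4 - j60.09 V
Step 2 — Sum components: V_total = -209.9 - j60.09 V.
Step 3 — Convert to polar: |V_total| = 218.3 V, ∠V_total = -164.0°.

V_total = 218.3∠-164.0° V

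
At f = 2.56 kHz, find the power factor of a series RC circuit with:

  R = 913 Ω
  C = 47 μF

Step 1 — Angular frequency: ω = 2π·f = 2π·2560 = 1.608e+04 rad/s.
Step 2 — Component impedances:
  R: Z = R = 913 Ω
  C: Z = 1/(jωC) = -j/(ω·C) = 0 - j1.323 Ω
Step 3 — Series combination: Z_total = R + C = 913 - j1.323 Ω = 913∠-0.1° Ω.
Step 4 — Power factor: PF = cos(φ) = Re(Z)/|Z| = 913/913 = 1.
Step 5 — Type: Im(Z) = -1.323 ⇒ leading (phase φ = -0.1°).

PF = 1 (leading, φ = -0.1°)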